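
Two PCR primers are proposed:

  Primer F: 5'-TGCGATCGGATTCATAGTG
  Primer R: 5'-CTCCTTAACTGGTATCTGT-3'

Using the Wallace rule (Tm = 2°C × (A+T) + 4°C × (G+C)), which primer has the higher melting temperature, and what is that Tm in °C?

Primer F: A+T=10, G+C=9 → Tm = 2(10)+4(9) = 56°C
Primer R: A+T=11, G+C=8 → Tm = 2(11)+4(8) = 54°C
56°C vs 54°C → primer F is higher.

Primer F, 56°C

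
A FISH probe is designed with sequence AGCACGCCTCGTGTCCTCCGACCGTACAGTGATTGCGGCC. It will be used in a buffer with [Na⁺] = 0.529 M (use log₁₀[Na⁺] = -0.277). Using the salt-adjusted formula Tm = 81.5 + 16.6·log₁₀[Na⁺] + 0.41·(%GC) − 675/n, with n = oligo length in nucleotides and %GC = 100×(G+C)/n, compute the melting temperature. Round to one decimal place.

86.7°C

Length n = 40. Counting bases: A=6, G=11, C=15, T=8
G+C = 26, so %GC = 26/40 × 100 = 65%
Salt term: 16.6 × (-0.277) = -4.598
GC term: 0.41 × 65 = 26.65; length term: −675/40 = −16.875
Tm = 81.5 + (-4.598) + 26.65 − 16.875 = 86.677 → 86.7°C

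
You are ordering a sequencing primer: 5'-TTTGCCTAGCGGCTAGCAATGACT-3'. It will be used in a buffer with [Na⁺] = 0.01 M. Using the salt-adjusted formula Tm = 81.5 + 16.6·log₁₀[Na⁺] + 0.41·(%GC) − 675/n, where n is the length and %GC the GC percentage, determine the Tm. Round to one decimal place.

Length n = 24. Scanning the sequence gives G=6, T=7, C=6, A=5.
G+C = 12, so %GC = 12/24 × 100 = 50%
Salt term: 16.6 × (-2) = -33.2
GC term: 0.41 × 50 = 20.5; length term: −675/24 = −28.125
Tm = 81.5 + (-33.2) + 20.5 − 28.125 = 40.675 → 40.7°C

40.7°C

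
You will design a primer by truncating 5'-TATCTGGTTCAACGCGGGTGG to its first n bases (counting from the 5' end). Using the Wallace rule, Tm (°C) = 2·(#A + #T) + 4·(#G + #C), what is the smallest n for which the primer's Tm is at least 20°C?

First 6 bases: TATCTG → Tm = 16°C (< 20°C)
First 7 bases: TATCTGG → Tm = 20°C (≥ 20°C)
Each additional base adds 2°C (A/T) or 4°C (G/C), so Tm is non-decreasing in n; n = 7 is the first length to reach 20°C.

n = 7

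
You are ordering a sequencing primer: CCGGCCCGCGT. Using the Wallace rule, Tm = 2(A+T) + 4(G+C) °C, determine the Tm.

A=0, T=1, G=4, C=6
AT pairs contribute 1, GC pairs contribute 10.
Tm = 2(1) + 4(10) = 2 + 40 = 42°C

42°C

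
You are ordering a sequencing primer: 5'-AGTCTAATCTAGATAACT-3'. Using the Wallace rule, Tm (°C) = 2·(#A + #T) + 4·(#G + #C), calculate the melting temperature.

Base counts: T=6, G=2, C=3, A=7
AT pairs contribute 13, GC pairs contribute 5.
Tm = 2×13 + 4×5 = 46°C

46°C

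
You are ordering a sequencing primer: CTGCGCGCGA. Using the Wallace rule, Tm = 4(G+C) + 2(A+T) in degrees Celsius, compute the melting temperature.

Base counts: G=4, A=1, C=4, T=1
AT pairs contribute 2, GC pairs contribute 8.
Tm = 2(2) + 4(8) = 4 + 32 = 36°C

36°C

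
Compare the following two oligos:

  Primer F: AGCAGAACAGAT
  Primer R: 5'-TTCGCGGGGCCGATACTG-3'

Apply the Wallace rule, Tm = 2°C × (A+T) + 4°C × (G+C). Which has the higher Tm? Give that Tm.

Primer R, 60°C

Primer F: A+T=7, G+C=5 → Tm = 2(7)+4(5) = 34°C
Primer R: A+T=6, G+C=12 → Tm = 2(6)+4(12) = 60°C
34°C vs 60°C → primer R is higher.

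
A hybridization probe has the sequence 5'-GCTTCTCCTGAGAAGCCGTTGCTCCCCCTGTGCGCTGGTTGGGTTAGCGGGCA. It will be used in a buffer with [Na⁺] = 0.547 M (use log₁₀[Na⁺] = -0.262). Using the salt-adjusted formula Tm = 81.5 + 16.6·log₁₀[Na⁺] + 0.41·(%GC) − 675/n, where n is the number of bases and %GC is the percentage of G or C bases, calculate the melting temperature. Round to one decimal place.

90.7°C

Length n = 53. Base counts: T=14, A=5, C=16, G=18
G+C = 34, so %GC = 34/53 × 100 = 64.151%
Salt term: 16.6 × (-0.262) = -4.349
GC term: 0.41 × 64.151 = 26.302; length term: −675/53 = −12.736
Tm = 81.5 + (-4.349) + 26.302 − 12.736 = 90.717 → 90.7°C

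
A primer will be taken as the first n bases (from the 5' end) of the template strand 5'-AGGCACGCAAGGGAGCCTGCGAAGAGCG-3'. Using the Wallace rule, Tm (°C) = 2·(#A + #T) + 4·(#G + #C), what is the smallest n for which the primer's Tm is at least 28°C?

First 7 bases: AGGCACG → Tm = 24°C (< 28°C)
First 8 bases: AGGCACGC → Tm = 28°C (≥ 28°C)
Each additional base adds 2°C (A/T) or 4°C (G/C), so Tm is non-decreasing in n; n = 8 is the first length to reach 28°C.

n = 8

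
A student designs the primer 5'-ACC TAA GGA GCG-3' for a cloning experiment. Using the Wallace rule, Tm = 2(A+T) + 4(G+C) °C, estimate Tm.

Base counts: G=4, A=4, C=3, T=1
A+T = 5, G+C = 7
Tm = 2(5) + 4(7) = 10 + 28 = 38°C

38°C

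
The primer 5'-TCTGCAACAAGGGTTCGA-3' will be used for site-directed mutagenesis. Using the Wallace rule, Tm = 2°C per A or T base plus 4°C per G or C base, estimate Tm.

54°C

Base counts: A=5, T=4, C=4, G=5
AT pairs contribute 9, GC pairs contribute 9.
Tm = 4·9 + 2·9 = 36 + 18 = 54°C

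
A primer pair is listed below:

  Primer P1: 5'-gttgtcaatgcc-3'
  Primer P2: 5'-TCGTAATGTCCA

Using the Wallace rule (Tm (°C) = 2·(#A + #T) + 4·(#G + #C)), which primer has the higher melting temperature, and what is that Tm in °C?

Primer P1, 36°C

Primer P1: A+T=6, G+C=6 → Tm = 2(6)+4(6) = 36°C
Primer P2: A+T=7, G+C=5 → Tm = 2(7)+4(5) = 34°C
36°C vs 34°C → primer P1 is higher.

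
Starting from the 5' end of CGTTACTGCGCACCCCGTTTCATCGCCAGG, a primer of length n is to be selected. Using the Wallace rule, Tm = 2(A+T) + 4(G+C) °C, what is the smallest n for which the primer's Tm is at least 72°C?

First 22 bases: CGTTACTGCGCACCCCGTTTCA → Tm = 70°C (< 72°C)
First 23 bases: CGTTACTGCGCACCCCGTTTCAT → Tm = 72°C (≥ 72°C)
Since every base adds ≥2°C, Tm only increases with n, so the threshold is first crossed at n = 23.

n = 23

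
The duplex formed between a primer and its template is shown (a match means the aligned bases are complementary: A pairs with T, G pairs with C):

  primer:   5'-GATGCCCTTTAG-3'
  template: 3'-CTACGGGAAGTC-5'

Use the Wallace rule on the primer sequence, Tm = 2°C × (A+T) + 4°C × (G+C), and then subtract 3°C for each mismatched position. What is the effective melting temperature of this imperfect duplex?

33°C

Primer base counts: A=2, T=4, G=3, C=3 → A+T=6, G+C=6
Perfect-match Tm = 2(6) + 4(6) = 12 + 24 = 36°C
Mismatches (positions where the bases are not complementary): 1 (at position 10)
Effective Tm = 36 − 1×3 = 36 − 3 = 33°C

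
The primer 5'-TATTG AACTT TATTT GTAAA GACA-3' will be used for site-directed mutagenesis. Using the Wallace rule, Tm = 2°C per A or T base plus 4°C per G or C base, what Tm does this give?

Counting bases: T=10, G=3, C=2, A=9
So N_AT = 19 and N_GC = 5.
Tm = 2×19 + 4×5 = 58°C

58°C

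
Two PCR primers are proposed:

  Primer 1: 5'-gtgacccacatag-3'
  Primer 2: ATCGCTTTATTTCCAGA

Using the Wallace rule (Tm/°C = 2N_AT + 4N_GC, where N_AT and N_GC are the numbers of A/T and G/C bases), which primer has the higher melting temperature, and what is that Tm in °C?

Primer 2, 46°C

Primer 1: A+T=6, G+C=7 → Tm = 2(6)+4(7) = 40°C
Primer 2: A+T=11, G+C=6 → Tm = 2(11)+4(6) = 46°C
40°C vs 46°C → primer 2 is higher.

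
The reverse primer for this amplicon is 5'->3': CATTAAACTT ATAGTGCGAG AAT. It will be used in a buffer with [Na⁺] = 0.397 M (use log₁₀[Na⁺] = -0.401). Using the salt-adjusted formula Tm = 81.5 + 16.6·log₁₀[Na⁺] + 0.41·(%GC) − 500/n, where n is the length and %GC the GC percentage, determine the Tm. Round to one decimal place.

Length n = 23. Counting bases: T=7, A=9, C=3, G=4
G+C = 7, so %GC = 7/23 × 100 = 30.435%
Salt term: 16.6 × (-0.401) = -6.657
GC term: 0.41 × 30.435 = 12.478; length term: −500/23 = −21.739
Tm = 81.5 + (-6.657) + 12.478 − 21.739 = 65.582 → 65.6°C

65.6°C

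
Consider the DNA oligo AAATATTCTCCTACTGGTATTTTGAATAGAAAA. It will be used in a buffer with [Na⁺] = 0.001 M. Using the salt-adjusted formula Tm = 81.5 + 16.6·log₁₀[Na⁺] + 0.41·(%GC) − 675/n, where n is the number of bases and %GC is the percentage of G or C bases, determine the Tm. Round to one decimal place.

Length n = 33. Base counts: C=4, T=12, G=4, A=13
G+C = 8, so %GC = 8/33 × 100 = 24.242%
Salt term: 16.6 × (-3) = -49.8
GC term: 0.41 × 24.242 = 9.939; length term: −675/33 = −20.455
Tm = 81.5 + (-49.8) + 9.939 − 20.455 = 21.184 → 21.2°C

21.2°C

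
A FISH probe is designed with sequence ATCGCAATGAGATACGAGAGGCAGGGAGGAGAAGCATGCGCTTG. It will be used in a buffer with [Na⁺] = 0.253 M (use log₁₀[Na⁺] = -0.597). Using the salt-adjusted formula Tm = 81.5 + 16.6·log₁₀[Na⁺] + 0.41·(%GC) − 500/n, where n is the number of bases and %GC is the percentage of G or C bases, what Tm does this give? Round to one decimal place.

82.6°C

Length n = 44. C=7, G=17, T=6, A=14
G+C = 24, so %GC = 24/44 × 100 = 54.545%
Salt term: 16.6 × (-0.597) = -9.91
GC term: 0.41 × 54.545 = 22.363; length term: −500/44 = −11.364
Tm = 81.5 + (-9.91) + 22.363 − 11.364 = 82.589 → 82.6°C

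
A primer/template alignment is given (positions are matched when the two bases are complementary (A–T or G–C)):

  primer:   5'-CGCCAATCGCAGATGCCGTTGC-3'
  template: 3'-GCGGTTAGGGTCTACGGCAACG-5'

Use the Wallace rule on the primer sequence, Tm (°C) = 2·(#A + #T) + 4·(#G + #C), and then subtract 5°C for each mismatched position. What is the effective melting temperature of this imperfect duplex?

Primer base counts: A=4, T=4, G=6, C=8 → A+T=8, G+C=14
Perfect-match Tm = 2(8) + 4(14) = 16 + 56 = 72°C
Mismatches (positions where the bases are not complementary): 1 (at position 9)
Effective Tm = 72 − 1×5 = 72 − 5 = 67°C

67°C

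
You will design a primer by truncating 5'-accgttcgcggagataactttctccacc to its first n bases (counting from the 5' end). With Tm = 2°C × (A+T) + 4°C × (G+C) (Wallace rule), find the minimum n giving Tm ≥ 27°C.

n = 9

First 8 bases: ACCGTTCG → Tm = 26°C (< 27°C)
First 9 bases: ACCGTTCGC → Tm = 30°C (≥ 27°C)
Each additional base adds 2°C (A/T) or 4°C (G/C), so Tm is non-decreasing in n; n = 9 is the first length to reach 27°C.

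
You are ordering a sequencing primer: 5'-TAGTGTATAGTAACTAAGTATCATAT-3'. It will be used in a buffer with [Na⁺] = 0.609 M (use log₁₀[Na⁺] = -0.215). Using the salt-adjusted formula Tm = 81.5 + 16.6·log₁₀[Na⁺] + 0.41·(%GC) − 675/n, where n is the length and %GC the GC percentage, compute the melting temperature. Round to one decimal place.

Length n = 26. T=10, G=4, A=10, C=2
G+C = 6, so %GC = 6/26 × 100 = 23.077%
Salt term: 16.6 × (-0.215) = -3.569
GC term: 0.41 × 23.077 = 9.462; length term: −675/26 = −25.962
Tm = 81.5 + (-3.569) + 9.462 − 25.962 = 61.431 → 61.4°C

61.4°C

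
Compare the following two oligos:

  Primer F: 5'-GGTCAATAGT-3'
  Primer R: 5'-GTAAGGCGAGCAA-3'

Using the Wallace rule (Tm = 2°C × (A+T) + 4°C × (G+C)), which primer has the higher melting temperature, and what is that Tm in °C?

Primer R, 40°C

Primer F: A+T=6, G+C=4 → Tm = 2(6)+4(4) = 28°C
Primer R: A+T=6, G+C=7 → Tm = 2(6)+4(7) = 40°C
28°C vs 40°C → primer R is higher.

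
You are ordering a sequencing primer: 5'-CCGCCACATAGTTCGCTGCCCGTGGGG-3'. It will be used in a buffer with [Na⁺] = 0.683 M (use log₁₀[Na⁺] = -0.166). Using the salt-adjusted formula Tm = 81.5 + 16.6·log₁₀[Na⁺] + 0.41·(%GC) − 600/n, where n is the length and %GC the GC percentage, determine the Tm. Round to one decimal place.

Length n = 27. Base counts: G=9, T=5, A=3, C=10
G+C = 19, so %GC = 19/27 × 100 = 70.37%
Salt term: 16.6 × (-0.166) = -2.756
GC term: 0.41 × 70.37 = 28.852; length term: −600/27 = −22.222
Tm = 81.5 + (-2.756) + 28.852 − 22.222 = 85.374 → 85.4°C

85.4°C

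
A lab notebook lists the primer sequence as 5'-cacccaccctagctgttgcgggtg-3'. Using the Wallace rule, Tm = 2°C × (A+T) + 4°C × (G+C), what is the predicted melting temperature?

80°C

T=5, G=7, C=9, A=3
So N_AT = 8 and N_GC = 16.
Tm = 2(8) + 4(16) = 16 + 64 = 80°C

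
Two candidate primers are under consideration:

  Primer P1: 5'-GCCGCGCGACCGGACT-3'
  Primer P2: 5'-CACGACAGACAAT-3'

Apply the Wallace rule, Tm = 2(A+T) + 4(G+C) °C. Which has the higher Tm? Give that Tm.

Primer P1, 58°C

Primer P1: A+T=3, G+C=13 → Tm = 2(3)+4(13) = 58°C
Primer P2: A+T=7, G+C=6 → Tm = 2(7)+4(6) = 38°C
58°C vs 38°C → primer P1 is higher.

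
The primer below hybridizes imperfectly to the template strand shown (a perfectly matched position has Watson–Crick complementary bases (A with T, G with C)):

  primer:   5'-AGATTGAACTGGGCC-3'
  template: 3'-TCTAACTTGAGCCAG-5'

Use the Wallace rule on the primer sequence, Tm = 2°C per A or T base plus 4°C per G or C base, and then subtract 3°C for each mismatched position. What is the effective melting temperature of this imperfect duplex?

Primer base counts: A=4, T=3, G=5, C=3 → A+T=7, G+C=8
Perfect-match Tm = 2(7) + 4(8) = 14 + 32 = 46°C
Mismatches (positions where the bases are not complementary): 2 (at positions 11, 14)
Effective Tm = 46 − 2×3 = 46 − 6 = 40°C

40°C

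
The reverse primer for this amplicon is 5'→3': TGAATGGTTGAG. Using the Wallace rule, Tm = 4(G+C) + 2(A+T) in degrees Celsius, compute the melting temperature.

Scanning the sequence gives A=3, T=4, G=5, C=0.
A+T = 7, G+C = 5
Tm = 4·5 + 2·7 = 20 + 14 = 34°C

34°C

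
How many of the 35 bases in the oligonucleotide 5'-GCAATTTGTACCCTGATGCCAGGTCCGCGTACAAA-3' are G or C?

Scanning the sequence gives A=9, T=8, C=10, G=8.
Total G or C: 8 + 10 = 18

18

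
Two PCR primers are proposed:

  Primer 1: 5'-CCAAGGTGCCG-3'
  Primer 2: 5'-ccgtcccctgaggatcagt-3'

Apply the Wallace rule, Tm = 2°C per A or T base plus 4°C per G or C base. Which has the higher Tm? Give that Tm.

Primer 2, 62°C

Primer 1: A+T=3, G+C=8 → Tm = 2(3)+4(8) = 38°C
Primer 2: A+T=7, G+C=12 → Tm = 2(7)+4(12) = 62°C
38°C vs 62°C → primer 2 is higher.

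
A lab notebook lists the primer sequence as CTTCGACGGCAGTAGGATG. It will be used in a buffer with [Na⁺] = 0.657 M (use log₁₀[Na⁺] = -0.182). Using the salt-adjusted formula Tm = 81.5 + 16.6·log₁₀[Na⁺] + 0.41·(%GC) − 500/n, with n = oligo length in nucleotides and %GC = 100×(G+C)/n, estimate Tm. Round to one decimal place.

75.9°C

Length n = 19. Scanning the sequence gives A=4, T=4, C=4, G=7.
G+C = 11, so %GC = 11/19 × 100 = 57.895%
Salt term: 16.6 × (-0.182) = -3.021
GC term: 0.41 × 57.895 = 23.737; length term: −500/19 = −26.316
Tm = 81.5 + (-3.021) + 23.737 − 26.316 = 75.9 → 75.9°C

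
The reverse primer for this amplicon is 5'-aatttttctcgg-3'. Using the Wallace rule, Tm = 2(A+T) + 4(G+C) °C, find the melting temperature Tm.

Scanning the sequence gives A=2, C=2, T=6, G=2.
So N_AT = 8 and N_GC = 4.
Tm = 2×8 + 4×4 = 32°C

32°C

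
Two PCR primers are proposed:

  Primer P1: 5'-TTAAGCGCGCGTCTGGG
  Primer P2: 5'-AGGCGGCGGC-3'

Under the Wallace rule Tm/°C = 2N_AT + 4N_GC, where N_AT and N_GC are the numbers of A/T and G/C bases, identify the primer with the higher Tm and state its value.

Primer P1, 56°C

Primer P1: A+T=6, G+C=11 → Tm = 2(6)+4(11) = 56°C
Primer P2: A+T=1, G+C=9 → Tm = 2(1)+4(9) = 38°C
56°C vs 38°C → primer P1 is higher.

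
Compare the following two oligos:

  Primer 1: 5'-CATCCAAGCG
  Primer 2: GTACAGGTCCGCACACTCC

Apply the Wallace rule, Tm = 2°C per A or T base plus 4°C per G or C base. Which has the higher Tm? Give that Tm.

Primer 1: A+T=4, G+C=6 → Tm = 2(4)+4(6) = 32°C
Primer 2: A+T=7, G+C=12 → Tm = 2(7)+4(12) = 62°C
32°C vs 62°C → primer 2 is higher.

Primer 2, 62°C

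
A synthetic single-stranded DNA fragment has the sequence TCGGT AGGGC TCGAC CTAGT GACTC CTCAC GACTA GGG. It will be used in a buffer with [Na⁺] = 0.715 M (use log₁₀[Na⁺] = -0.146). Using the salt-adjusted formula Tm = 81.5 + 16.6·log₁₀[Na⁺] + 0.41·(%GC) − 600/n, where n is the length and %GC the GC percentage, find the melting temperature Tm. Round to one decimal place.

88.1°C

Length n = 38. Counting bases: G=12, C=11, T=8, A=7
G+C = 23, so %GC = 23/38 × 100 = 60.526%
Salt term: 16.6 × (-0.146) = -2.424
GC term: 0.41 × 60.526 = 24.816; length term: −600/38 = −15.789
Tm = 81.5 + (-2.424) + 24.816 − 15.789 = 88.103 → 88.1°C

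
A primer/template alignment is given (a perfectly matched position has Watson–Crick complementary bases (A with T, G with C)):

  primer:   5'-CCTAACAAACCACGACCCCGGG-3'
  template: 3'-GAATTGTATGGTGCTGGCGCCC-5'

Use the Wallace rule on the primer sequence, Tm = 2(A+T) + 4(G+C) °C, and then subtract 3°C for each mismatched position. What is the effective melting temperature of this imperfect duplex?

63°C

Primer base counts: A=7, T=1, G=4, C=10 → A+T=8, G+C=14
Perfect-match Tm = 2(8) + 4(14) = 16 + 56 = 72°C
Mismatches (positions where the bases are not complementary): 3 (at positions 2, 8, 18)
Effective Tm = 72 − 3×3 = 72 − 9 = 63°C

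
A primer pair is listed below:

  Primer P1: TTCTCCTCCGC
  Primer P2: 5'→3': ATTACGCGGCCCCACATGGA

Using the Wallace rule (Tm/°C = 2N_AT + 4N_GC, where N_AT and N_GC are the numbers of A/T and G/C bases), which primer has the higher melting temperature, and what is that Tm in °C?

Primer P1: A+T=4, G+C=7 → Tm = 2(4)+4(7) = 36°C
Primer P2: A+T=8, G+C=12 → Tm = 2(8)+4(12) = 64°C
36°C vs 64°C → primer P2 is higher.

Primer P2, 64°C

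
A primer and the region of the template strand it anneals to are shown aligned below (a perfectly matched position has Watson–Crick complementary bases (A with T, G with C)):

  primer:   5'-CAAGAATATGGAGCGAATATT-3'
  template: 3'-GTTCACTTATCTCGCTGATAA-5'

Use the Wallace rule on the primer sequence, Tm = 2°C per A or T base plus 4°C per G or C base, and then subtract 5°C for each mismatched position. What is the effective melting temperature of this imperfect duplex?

Primer base counts: A=9, T=5, G=5, C=2 → A+T=14, G+C=7
Perfect-match Tm = 2(14) + 4(7) = 28 + 28 = 56°C
Mismatches (positions where the bases are not complementary): 5 (at positions 5, 6, 7, 10, 17)
Effective Tm = 56 − 5×5 = 56 − 25 = 31°C

31°C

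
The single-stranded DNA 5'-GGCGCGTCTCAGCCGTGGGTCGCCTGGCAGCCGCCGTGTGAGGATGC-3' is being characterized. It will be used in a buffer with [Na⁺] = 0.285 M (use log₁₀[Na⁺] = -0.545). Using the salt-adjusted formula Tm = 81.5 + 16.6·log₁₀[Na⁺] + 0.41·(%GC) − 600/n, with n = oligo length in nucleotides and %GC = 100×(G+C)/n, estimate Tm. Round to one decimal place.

90.2°C

Length n = 47. C=15, T=8, A=4, G=20
G+C = 35, so %GC = 35/47 × 100 = 74.468%
Salt term: 16.6 × (-0.545) = -9.047
GC term: 0.41 × 74.468 = 30.532; length term: −600/47 = −12.766
Tm = 81.5 + (-9.047) + 30.532 − 12.766 = 90.219 → 90.2°C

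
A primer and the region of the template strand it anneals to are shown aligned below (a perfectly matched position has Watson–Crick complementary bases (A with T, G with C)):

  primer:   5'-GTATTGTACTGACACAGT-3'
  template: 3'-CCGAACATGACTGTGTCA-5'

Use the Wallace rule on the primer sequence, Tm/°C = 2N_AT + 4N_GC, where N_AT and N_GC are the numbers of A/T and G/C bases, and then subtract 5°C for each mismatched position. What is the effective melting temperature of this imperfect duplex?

Primer base counts: A=5, T=6, G=4, C=3 → A+T=11, G+C=7
Perfect-match Tm = 2(11) + 4(7) = 22 + 28 = 50°C
Mismatches (positions where the bases are not complementary): 2 (at positions 2, 3)
Effective Tm = 50 − 2×5 = 50 − 10 = 40°C

40°C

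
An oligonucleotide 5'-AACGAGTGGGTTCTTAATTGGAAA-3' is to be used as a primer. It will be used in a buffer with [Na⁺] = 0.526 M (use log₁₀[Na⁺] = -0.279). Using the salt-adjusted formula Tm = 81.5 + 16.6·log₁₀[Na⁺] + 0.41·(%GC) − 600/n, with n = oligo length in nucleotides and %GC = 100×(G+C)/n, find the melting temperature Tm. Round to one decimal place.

Length n = 24. C=2, A=8, T=7, G=7
G+C = 9, so %GC = 9/24 × 100 = 37.5%
Salt term: 16.6 × (-0.279) = -4.631
GC term: 0.41 × 37.5 = 15.375; length term: −600/24 = −25
Tm = 81.5 + (-4.631) + 15.375 − 25 = 67.244 → 67.2°C

67.2°C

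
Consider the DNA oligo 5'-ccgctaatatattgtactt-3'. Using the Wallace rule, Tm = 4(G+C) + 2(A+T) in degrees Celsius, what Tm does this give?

50°C

Counting bases: T=8, G=2, C=4, A=5
AT pairs contribute 13, GC pairs contribute 6.
Tm = 2(13) + 4(6) = 26 + 24 = 50°C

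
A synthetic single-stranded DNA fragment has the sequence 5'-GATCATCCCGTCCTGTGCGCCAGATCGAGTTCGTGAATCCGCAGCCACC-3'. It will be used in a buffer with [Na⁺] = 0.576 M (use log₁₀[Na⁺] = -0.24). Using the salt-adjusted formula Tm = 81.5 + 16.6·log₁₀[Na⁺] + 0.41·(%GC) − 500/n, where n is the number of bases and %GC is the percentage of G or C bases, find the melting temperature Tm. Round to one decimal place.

Length n = 49. Base counts: A=9, T=10, C=18, G=12
G+C = 30, so %GC = 30/49 × 100 = 61.224%
Salt term: 16.6 × (-0.24) = -3.984
GC term: 0.41 × 61.224 = 25.102; length term: −500/49 = −10.204
Tm = 81.5 + (-3.984) + 25.102 − 10.204 = 92.414 → 92.4°C

92.4°C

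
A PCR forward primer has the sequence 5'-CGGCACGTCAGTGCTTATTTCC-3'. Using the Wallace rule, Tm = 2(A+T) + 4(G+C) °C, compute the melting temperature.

Base counts: T=7, A=3, C=7, G=5
AT pairs contribute 10, GC pairs contribute 12.
Tm = 2×10 + 4×12 = 68°C

68°C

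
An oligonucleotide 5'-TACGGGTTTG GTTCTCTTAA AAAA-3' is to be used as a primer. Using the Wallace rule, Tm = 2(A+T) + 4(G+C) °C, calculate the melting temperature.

Base counts: A=7, G=5, T=9, C=3
AT pairs contribute 16, GC pairs contribute 8.
Tm = 2×16 + 4×8 = 64°C

64°C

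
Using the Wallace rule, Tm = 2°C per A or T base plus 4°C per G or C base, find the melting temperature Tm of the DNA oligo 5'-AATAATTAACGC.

A=6, T=3, C=2, G=1
So N_AT = 9 and N_GC = 3.
Tm = 4·3 + 2·9 = 12 + 18 = 30°C

30°C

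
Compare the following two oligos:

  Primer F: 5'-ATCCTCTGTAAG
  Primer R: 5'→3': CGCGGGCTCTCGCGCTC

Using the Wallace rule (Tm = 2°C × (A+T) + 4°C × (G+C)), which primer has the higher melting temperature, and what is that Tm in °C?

Primer F: A+T=7, G+C=5 → Tm = 2(7)+4(5) = 34°C
Primer R: A+T=3, G+C=14 → Tm = 2(3)+4(14) = 62°C
34°C vs 62°C → primer R is higher.

Primer R, 62°C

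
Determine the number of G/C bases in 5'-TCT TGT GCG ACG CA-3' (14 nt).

8

Counting bases: A=2, T=4, G=4, C=4
G+C = 4 + 4 = 8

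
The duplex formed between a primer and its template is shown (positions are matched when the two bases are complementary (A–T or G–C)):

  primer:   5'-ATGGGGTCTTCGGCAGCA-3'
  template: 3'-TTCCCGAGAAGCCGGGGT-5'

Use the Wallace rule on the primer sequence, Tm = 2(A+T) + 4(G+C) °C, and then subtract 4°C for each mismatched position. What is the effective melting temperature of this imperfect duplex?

Primer base counts: A=3, T=4, G=7, C=4 → A+T=7, G+C=11
Perfect-match Tm = 2(7) + 4(11) = 14 + 44 = 58°C
Mismatches (positions where the bases are not complementary): 4 (at positions 2, 6, 15, 16)
Effective Tm = 58 − 4×4 = 58 − 16 = 42°C

42°C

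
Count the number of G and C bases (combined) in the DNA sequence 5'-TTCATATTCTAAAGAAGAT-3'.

4

Base counts: A=8, C=2, T=7, G=2
G+C = 2 + 2 = 4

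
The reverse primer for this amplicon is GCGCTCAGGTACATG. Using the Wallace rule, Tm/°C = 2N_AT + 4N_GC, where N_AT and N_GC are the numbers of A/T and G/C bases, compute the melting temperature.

Scanning the sequence gives A=3, C=4, T=3, G=5.
So N_AT = 6 and N_GC = 9.
Tm = 2×6 + 4×9 = 48°C

48°C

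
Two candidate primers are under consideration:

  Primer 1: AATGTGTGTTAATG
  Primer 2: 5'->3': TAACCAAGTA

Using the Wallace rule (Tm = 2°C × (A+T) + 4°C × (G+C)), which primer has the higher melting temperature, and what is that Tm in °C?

Primer 1: A+T=10, G+C=4 → Tm = 2(10)+4(4) = 36°C
Primer 2: A+T=7, G+C=3 → Tm = 2(7)+4(3) = 26°C
36°C vs 26°C → primer 1 is higher.

Primer 1, 36°C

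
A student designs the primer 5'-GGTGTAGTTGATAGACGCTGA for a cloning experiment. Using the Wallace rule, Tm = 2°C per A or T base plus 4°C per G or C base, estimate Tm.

A=5, C=2, T=6, G=8
AT pairs contribute 11, GC pairs contribute 10.
Tm = 2×11 + 4×10 = 62°C

62°C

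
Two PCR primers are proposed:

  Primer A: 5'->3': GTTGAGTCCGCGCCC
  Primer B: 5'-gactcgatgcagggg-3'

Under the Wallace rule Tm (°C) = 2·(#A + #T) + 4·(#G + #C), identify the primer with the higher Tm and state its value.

Primer A: A+T=4, G+C=11 → Tm = 2(4)+4(11) = 52°C
Primer B: A+T=5, G+C=10 → Tm = 2(5)+4(10) = 50°C
52°C vs 50°C → primer A is higher.

Primer A, 52°C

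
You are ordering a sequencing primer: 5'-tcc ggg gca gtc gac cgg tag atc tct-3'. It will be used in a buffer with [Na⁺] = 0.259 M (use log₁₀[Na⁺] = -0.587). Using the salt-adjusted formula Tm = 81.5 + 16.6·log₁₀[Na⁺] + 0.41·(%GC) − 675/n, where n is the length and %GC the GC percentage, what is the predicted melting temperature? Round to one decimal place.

Length n = 27. Scanning the sequence gives C=8, A=4, G=9, T=6.
G+C = 17, so %GC = 17/27 × 100 = 62.963%
Salt term: 16.6 × (-0.587) = -9.744
GC term: 0.41 × 62.963 = 25.815; length term: −675/27 = −25
Tm = 81.5 + (-9.744) + 25.815 − 25 = 72.571 → 72.6°C

72.6°C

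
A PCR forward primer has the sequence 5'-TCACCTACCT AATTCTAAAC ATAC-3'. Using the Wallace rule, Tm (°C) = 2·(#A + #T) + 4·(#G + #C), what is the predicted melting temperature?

64°C

Counting bases: C=8, G=0, T=7, A=9
AT pairs contribute 16, GC pairs contribute 8.
Tm = 4·8 + 2·16 = 32 + 32 = 64°C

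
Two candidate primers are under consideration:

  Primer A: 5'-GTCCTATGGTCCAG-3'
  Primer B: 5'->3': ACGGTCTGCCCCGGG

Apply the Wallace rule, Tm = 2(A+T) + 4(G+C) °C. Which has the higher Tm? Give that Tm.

Primer A: A+T=6, G+C=8 → Tm = 2(6)+4(8) = 44°C
Primer B: A+T=3, G+C=12 → Tm = 2(3)+4(12) = 54°C
44°C vs 54°C → primer B is higher.

Primer B, 54°C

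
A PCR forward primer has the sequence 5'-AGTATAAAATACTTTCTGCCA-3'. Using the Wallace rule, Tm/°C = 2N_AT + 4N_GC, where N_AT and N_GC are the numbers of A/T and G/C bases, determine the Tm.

54°C

Counting bases: C=4, T=7, G=2, A=8
So N_AT = 15 and N_GC = 6.
Tm = 2×15 + 4×6 = 54°C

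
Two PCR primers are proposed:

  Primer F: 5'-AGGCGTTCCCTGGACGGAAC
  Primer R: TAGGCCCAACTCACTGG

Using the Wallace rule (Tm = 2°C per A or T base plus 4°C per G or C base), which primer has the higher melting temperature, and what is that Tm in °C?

Primer F, 66°C

Primer F: A+T=7, G+C=13 → Tm = 2(7)+4(13) = 66°C
Primer R: A+T=7, G+C=10 → Tm = 2(7)+4(10) = 54°C
66°C vs 54°C → primer F is higher.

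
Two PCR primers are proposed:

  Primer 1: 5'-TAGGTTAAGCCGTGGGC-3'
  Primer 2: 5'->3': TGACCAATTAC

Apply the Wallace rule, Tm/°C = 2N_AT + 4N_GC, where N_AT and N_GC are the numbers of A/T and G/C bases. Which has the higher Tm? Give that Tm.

Primer 1: A+T=7, G+C=10 → Tm = 2(7)+4(10) = 54°C
Primer 2: A+T=7, G+C=4 → Tm = 2(7)+4(4) = 30°C
54°C vs 30°C → primer 1 is higher.

Primer 1, 54°C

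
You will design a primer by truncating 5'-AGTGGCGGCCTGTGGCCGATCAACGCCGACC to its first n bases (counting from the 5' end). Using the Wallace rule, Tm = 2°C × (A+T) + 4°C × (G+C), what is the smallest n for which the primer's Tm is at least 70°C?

First 20 bases: AGTGGCGGCCTGTGGCCGAT → Tm = 68°C (< 70°C)
First 21 bases: AGTGGCGGCCTGTGGCCGATC → Tm = 72°C (≥ 70°C)
Since every base adds ≥2°C, Tm only increases with n, so the threshold is first crossed at n = 21.

n = 21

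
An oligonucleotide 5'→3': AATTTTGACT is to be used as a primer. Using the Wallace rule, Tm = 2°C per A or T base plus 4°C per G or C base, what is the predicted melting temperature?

Scanning the sequence gives T=5, C=1, G=1, A=3.
A+T = 8, G+C = 2
Tm = 2×8 + 4×2 = 24°C

24°C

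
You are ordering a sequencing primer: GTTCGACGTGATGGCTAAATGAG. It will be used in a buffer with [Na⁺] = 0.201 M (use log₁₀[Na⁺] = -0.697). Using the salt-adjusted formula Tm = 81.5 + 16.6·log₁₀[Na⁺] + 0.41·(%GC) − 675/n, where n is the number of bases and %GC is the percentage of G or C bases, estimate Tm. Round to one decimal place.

60.2°C

Length n = 23. G=8, A=6, C=3, T=6
G+C = 11, so %GC = 11/23 × 100 = 47.826%
Salt term: 16.6 × (-0.697) = -11.57
GC term: 0.41 × 47.826 = 19.609; length term: −675/23 = −29.348
Tm = 81.5 + (-11.57) + 19.609 − 29.348 = 60.191 → 60.2°C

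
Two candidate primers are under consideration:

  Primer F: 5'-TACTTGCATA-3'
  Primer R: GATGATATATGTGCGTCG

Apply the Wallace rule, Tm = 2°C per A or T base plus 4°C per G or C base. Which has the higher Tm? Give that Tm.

Primer F: A+T=7, G+C=3 → Tm = 2(7)+4(3) = 26°C
Primer R: A+T=10, G+C=8 → Tm = 2(10)+4(8) = 52°C
26°C vs 52°C → primer R is higher.

Primer R, 52°C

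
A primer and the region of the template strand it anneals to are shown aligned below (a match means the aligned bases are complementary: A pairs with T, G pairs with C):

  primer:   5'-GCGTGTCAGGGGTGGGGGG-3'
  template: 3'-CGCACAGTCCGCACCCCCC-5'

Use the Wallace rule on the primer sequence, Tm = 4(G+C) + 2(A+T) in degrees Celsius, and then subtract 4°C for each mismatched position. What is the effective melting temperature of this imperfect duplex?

64°C

Primer base counts: A=1, T=3, G=13, C=2 → A+T=4, G+C=15
Perfect-match Tm = 2(4) + 4(15) = 8 + 60 = 68°C
Mismatches (positions where the bases are not complementary): 1 (at position 11)
Effective Tm = 68 − 1×4 = 68 − 4 = 64°C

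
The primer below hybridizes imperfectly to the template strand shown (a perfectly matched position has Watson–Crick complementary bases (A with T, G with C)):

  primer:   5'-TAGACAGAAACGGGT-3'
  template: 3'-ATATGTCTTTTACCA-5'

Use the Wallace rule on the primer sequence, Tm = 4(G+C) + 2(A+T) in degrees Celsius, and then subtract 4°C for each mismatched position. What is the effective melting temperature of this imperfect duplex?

Primer base counts: A=6, T=2, G=5, C=2 → A+T=8, G+C=7
Perfect-match Tm = 2(8) + 4(7) = 16 + 28 = 44°C
Mismatches (positions where the bases are not complementary): 3 (at positions 3, 11, 12)
Effective Tm = 44 − 3×4 = 44 − 12 = 32°C

32°C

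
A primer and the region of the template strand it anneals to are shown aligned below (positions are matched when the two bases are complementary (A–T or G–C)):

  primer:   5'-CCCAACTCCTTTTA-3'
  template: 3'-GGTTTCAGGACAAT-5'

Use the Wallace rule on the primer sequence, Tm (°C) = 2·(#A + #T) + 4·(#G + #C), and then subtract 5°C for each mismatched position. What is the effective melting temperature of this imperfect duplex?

Primer base counts: A=3, T=5, G=0, C=6 → A+T=8, G+C=6
Perfect-match Tm = 2(8) + 4(6) = 16 + 24 = 40°C
Mismatches (positions where the bases are not complementary): 3 (at positions 3, 6, 11)
Effective Tm = 40 − 3×5 = 40 − 15 = 25°C

25°C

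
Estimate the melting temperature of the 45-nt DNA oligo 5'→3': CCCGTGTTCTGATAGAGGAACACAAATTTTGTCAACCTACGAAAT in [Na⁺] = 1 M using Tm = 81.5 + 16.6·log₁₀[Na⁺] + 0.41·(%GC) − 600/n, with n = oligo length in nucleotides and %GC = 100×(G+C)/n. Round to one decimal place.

84.6°C

Length n = 45. Base counts: A=15, G=8, T=12, C=10
G+C = 18, so %GC = 18/45 × 100 = 40%
Salt term: 16.6 × (0) = 0
GC term: 0.41 × 40 = 16.4; length term: −600/45 = −13.333
Tm = 81.5 + (0) + 16.4 − 13.333 = 84.567 → 84.6°C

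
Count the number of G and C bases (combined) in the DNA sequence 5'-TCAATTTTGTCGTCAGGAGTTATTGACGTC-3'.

12

A=6, T=12, G=7, C=5
G+C = 7 + 5 = 12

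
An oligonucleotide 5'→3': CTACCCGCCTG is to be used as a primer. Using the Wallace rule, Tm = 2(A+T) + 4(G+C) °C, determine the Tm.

38°C

Counting bases: C=6, T=2, G=2, A=1
AT pairs contribute 3, GC pairs contribute 8.
Tm = 2(3) + 4(8) = 6 + 32 = 38°C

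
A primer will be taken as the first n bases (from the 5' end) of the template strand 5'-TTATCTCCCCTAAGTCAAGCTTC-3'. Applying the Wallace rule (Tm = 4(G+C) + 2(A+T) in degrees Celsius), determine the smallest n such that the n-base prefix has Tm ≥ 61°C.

n = 22

First 21 bases: TTATCTCCCCTAAGTCAAGCT → Tm = 60°C (< 61°C)
First 22 bases: TTATCTCCCCTAAGTCAAGCTT → Tm = 62°C (≥ 61°C)
Each additional base adds 2°C (A/T) or 4°C (G/C), so Tm is non-decreasing in n; n = 22 is the first length to reach 61°C.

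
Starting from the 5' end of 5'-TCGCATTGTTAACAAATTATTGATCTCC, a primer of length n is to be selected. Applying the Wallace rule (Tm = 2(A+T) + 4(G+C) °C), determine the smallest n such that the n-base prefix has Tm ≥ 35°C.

First 12 bases: TCGCATTGTTAA → Tm = 32°C (< 35°C)
First 13 bases: TCGCATTGTTAAC → Tm = 36°C (≥ 35°C)
Each additional base adds 2°C (A/T) or 4°C (G/C), so Tm is non-decreasing in n; n = 13 is the first length to reach 35°C.

n = 13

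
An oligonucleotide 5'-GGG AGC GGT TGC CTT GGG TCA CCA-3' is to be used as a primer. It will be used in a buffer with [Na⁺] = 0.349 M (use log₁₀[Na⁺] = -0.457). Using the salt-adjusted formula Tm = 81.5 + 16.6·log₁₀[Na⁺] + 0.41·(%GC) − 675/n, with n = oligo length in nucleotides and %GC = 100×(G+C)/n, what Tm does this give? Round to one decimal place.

73.1°C

Length n = 24. Base counts: A=3, T=5, G=10, C=6
G+C = 16, so %GC = 16/24 × 100 = 66.667%
Salt term: 16.6 × (-0.457) = -7.586
GC term: 0.41 × 66.667 = 27.333; length term: −675/24 = −28.125
Tm = 81.5 + (-7.586) + 27.333 − 28.125 = 73.122 → 73.1°C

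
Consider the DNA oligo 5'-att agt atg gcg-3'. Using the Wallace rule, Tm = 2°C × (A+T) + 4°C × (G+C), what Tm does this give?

Base counts: A=3, C=1, T=4, G=4
A+T = 7, G+C = 5
Tm = 2(7) + 4(5) = 14 + 20 = 34°C

34°C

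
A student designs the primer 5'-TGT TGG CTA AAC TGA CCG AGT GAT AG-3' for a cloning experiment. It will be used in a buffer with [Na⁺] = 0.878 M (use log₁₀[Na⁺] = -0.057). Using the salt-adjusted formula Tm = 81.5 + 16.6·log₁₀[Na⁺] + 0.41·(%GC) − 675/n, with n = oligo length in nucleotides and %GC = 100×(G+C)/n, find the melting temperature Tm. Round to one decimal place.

73.5°C

Length n = 26. Base counts: G=8, A=7, T=7, C=4
G+C = 12, so %GC = 12/26 × 100 = 46.154%
Salt term: 16.6 × (-0.057) = -0.946
GC term: 0.41 × 46.154 = 18.923; length term: −675/26 = −25.962
Tm = 81.5 + (-0.946) + 18.923 − 25.962 = 73.515 → 73.5°C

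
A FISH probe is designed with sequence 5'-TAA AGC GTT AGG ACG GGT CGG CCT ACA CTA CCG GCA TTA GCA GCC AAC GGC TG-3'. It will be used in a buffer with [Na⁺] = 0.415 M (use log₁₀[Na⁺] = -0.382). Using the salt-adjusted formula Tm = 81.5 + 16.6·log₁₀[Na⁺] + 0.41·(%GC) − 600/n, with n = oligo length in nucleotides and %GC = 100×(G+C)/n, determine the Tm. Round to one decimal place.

87.8°C

Length n = 53. Counting bases: T=9, C=15, G=16, A=13
G+C = 31, so %GC = 31/53 × 100 = 58.491%
Salt term: 16.6 × (-0.382) = -6.341
GC term: 0.41 × 58.491 = 23.981; length term: −600/53 = −11.321
Tm = 81.5 + (-6.341) + 23.981 − 11.321 = 87.819 → 87.8°C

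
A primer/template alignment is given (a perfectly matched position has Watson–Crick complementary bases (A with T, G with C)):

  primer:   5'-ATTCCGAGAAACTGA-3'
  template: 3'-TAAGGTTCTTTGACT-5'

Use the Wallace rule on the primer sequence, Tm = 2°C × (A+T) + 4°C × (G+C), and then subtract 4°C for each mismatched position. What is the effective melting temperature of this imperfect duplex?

38°C

Primer base counts: A=6, T=3, G=3, C=3 → A+T=9, G+C=6
Perfect-match Tm = 2(9) + 4(6) = 18 + 24 = 42°C
Mismatches (positions where the bases are not complementary): 1 (at position 6)
Effective Tm = 42 − 1×4 = 42 − 4 = 38°C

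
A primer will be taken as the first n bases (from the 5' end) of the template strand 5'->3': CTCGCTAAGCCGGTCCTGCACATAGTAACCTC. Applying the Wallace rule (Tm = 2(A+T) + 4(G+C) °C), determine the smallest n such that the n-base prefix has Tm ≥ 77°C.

n = 25

First 24 bases: CTCGCTAAGCCGGTCCTGCACATA → Tm = 76°C (< 77°C)
First 25 bases: CTCGCTAAGCCGGTCCTGCACATAG → Tm = 80°C (≥ 77°C)
Since every base adds ≥2°C, Tm only increases with n, so the threshold is first crossed at n = 25.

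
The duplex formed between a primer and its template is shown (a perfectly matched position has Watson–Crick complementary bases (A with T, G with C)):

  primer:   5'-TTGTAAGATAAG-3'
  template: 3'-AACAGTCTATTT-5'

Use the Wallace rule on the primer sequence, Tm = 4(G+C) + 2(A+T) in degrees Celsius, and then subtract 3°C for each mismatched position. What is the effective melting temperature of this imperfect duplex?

24°C

Primer base counts: A=5, T=4, G=3, C=0 → A+T=9, G+C=3
Perfect-match Tm = 2(9) + 4(3) = 18 + 12 = 30°C
Mismatches (positions where the bases are not complementary): 2 (at positions 5, 12)
Effective Tm = 30 − 2×3 = 30 − 6 = 24°C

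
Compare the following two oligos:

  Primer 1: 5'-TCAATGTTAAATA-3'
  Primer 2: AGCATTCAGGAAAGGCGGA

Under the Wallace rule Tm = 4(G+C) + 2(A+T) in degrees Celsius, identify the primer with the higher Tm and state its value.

Primer 2, 58°C

Primer 1: A+T=11, G+C=2 → Tm = 2(11)+4(2) = 30°C
Primer 2: A+T=9, G+C=10 → Tm = 2(9)+4(10) = 58°C
30°C vs 58°C → primer 2 is higher.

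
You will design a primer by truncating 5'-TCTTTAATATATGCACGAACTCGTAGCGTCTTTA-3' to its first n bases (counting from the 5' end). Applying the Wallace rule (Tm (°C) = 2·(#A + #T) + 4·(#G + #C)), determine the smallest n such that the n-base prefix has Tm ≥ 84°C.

n = 30

First 29 bases: TCTTTAATATATGCACGAACTCGTAGCGT → Tm = 80°C (< 84°C)
First 30 bases: TCTTTAATATATGCACGAACTCGTAGCGTC → Tm = 84°C (≥ 84°C)
Since every base adds ≥2°C, Tm only increases with n, so the threshold is first crossed at n = 30.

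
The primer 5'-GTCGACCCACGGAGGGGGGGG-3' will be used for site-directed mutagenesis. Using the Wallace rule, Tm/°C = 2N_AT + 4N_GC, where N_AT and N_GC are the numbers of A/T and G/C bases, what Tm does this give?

76°C

Counting bases: T=1, A=3, C=5, G=12
So N_AT = 4 and N_GC = 17.
Tm = 2(4) + 4(17) = 8 + 68 = 76°C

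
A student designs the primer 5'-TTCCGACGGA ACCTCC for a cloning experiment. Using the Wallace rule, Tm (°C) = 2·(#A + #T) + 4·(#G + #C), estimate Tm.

T=3, A=3, C=7, G=3
A+T = 6, G+C = 10
Tm = 4·10 + 2·6 = 40 + 12 = 52°C

52°C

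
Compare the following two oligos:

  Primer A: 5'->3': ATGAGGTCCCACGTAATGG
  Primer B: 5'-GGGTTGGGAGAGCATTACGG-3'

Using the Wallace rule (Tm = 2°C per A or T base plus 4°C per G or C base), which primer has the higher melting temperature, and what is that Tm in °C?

Primer A: A+T=9, G+C=10 → Tm = 2(9)+4(10) = 58°C
Primer B: A+T=8, G+C=12 → Tm = 2(8)+4(12) = 64°C
58°C vs 64°C → primer B is higher.

Primer B, 64°C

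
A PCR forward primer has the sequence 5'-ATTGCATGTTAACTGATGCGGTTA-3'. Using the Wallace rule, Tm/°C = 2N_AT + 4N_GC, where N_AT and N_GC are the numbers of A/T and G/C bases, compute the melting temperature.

66°C

Scanning the sequence gives T=9, A=6, G=6, C=3.
So N_AT = 15 and N_GC = 9.
Tm = 4·9 + 2·15 = 36 + 30 = 66°C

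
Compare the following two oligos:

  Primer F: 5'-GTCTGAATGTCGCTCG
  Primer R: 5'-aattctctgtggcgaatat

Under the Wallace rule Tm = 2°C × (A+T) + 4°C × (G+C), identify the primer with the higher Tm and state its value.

Primer R, 52°C

Primer F: A+T=7, G+C=9 → Tm = 2(7)+4(9) = 50°C
Primer R: A+T=12, G+C=7 → Tm = 2(12)+4(7) = 52°C
50°C vs 52°C → primer R is higher.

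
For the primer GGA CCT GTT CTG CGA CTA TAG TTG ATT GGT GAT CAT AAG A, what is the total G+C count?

Scanning the sequence gives A=10, G=11, C=6, T=13.
Total G or C: 11 + 6 = 17

17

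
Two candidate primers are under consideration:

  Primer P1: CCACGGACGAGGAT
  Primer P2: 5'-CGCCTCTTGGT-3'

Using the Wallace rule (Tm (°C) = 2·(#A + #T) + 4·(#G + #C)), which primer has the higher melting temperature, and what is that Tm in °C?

Primer P1: A+T=5, G+C=9 → Tm = 2(5)+4(9) = 46°C
Primer P2: A+T=4, G+C=7 → Tm = 2(4)+4(7) = 36°C
46°C vs 36°C → primer P1 is higher.

Primer P1, 46°C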